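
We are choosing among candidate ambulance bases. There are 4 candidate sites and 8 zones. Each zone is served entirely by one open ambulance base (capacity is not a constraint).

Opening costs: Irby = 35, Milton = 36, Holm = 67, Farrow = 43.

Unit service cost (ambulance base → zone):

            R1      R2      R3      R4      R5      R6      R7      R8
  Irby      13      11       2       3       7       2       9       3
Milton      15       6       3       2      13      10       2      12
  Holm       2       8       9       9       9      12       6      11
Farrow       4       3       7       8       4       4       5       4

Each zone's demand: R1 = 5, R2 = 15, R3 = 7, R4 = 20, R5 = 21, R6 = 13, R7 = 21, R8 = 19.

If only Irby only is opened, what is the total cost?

Each zone is assigned to its cheapest site among the open ones.
{Irby}: R1→Irby 13·5=65, R2→Irby 11·15=165, R3→Irby 2·7=14, R4→Irby 3·20=60, R5→Irby 7·21=147, R6→Irby 2·13=26, R7→Irby 9·21=189, R8→Irby 3·19=57. Service 723; fixed 35; total 758.

Total cost: 758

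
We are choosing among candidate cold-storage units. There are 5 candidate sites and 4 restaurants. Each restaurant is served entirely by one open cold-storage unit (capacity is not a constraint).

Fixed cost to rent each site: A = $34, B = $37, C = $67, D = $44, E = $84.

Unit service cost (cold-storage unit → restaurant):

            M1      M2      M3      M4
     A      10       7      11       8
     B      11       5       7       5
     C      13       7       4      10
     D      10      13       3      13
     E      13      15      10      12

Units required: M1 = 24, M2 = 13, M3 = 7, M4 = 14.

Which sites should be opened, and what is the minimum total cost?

Open B and D; minimum total cost 477.

For any fixed open set, each restaurant goes to its cheapest open site; total = fixed + service.
{B, D}: M1→D 10·24=240, M2→B 5·13=65, M3→D 3·7=21, M4→B 5·14=70. Service 396; fixed 81; total 477.
{B}: M1→B 11·24=264, M2→B 5·13=65, M3→B 7·7=49, M4→B 5·14=70. Service 448; fixed 37; total 485.
{A, B}: service 424 + fixed 71 = 495
{A, B, C, D, E}: M1→A 10·24=240, M2→B 5·13=65, M3→D 3·7=21, M4→B 5·14=70. Service 396; fixed 266; total 662.
No other subset beats 477.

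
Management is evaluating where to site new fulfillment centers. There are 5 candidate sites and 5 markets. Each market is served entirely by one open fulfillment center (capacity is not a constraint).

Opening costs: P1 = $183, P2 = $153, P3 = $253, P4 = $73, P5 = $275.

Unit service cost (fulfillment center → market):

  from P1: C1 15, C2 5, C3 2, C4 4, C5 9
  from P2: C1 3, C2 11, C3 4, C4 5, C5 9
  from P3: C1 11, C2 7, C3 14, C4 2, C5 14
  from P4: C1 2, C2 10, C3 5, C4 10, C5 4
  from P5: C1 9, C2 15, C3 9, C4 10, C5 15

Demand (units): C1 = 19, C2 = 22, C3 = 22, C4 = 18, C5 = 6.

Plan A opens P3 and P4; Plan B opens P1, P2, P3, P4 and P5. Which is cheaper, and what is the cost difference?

Plan A is cheaper by 501.

Plan A: {P3, P4}: C1→P4 2·19=38, C2→P3 7·22=154, C3→P4 5·22=110, C4→P3 2·18=36, C5→P4 4·6=24. Service 362; fixed 326; total 688.
Plan B: {P1, P2, P3, P4, P5}: C1→P4 2·19=38, C2→P1 5·22=110, C3→P1 2·22=44, C4→P3 2·18=36, C5→P4 4·6=24. Service 252; fixed 937; total 1189.
Difference: |688 − 1189| = 501.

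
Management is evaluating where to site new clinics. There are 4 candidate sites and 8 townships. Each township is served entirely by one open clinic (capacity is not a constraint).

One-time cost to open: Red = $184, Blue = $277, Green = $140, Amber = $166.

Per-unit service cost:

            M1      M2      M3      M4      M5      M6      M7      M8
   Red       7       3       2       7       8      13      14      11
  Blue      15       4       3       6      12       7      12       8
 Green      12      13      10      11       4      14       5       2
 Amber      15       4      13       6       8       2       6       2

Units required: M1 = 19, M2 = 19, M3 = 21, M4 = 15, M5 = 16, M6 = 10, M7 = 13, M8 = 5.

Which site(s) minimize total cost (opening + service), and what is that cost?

Open Red and Amber; minimum total cost 908.

For any fixed open set, each township goes to its cheapest open site; total = fixed + service.
{Red, Amber}: M1→Red 7·19=133, M2→Red 3·19=57, M3→Red 2·21=42, M4→Amber 6·15=90, M5→Red 8·16=128, M6→Amber 2·10=20, M7→Amber 6·13=78, M8→Amber 2·5=10. Service 558; fixed 350; total 908.
{Red, Green}: service 606 + fixed 324 = 930
{Red, Green, Amber}: service 481 + fixed 490 = 971
{Red, Blue, Green, Amber}: M1→Red 7·19=133, M2→Red 3·19=57, M3→Red 2·21=42, M4→Blue 6·15=90, M5→Green 4·16=64, M6→Amber 2·10=20, M7→Green 5·13=65, M8→Green 2·5=10. Service 481; fixed 767; total 1248.
No other subset beats 908.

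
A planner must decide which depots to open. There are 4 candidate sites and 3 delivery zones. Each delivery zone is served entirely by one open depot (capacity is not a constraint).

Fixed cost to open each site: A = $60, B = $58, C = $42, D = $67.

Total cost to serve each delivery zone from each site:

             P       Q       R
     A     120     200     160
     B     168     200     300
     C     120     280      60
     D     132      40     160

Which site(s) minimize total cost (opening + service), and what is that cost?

Open C and D; minimum total cost 329.

For any fixed open set, each delivery zone goes to its cheapest open site; total = fixed + service.
{C, D}: P→C 120, Q→D 40, R→C 60. Service 220; fixed 109; total 329.
{B, C, D}: service 220 + fixed 167 = 387
{A, C, D}: service 220 + fixed 169 = 389
{A, B, C, D}: service 220 + fixed 227 = 447
No other subset beats 329.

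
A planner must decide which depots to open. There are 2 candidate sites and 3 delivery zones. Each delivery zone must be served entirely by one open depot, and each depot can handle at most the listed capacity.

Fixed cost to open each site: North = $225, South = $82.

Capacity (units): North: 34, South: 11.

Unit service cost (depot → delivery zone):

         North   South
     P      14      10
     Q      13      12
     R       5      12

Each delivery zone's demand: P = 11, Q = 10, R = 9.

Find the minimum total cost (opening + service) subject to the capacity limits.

Minimum total cost: 554

Open {North}: P→North 14·11=154, Q→North 13·10=130, R→North 5·9=45.
Loads: North carries 30/34. Service 329; fixed 225; total 554.
Next best feasible plan costs 592.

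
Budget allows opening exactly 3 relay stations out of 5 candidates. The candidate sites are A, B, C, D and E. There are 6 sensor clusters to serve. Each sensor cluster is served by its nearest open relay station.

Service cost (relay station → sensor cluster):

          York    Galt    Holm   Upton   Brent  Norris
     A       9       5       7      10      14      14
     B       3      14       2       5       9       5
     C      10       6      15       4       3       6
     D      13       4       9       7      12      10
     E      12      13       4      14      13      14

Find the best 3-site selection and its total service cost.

With exactly 3 open, each sensor cluster uses its cheapest among the chosen.
{B, C, D}: York→B 3, Galt→D 4, Holm→B 2, Upton→C 4, Brent→C 3, Norris→B 5. Service cost 21.
{A, B, C}: service cost 22
{B, C, E}: service cost 23
Among all 10 size-3 choices, {B, C, D} is lowest.

Choose B, C and D; total service cost 21.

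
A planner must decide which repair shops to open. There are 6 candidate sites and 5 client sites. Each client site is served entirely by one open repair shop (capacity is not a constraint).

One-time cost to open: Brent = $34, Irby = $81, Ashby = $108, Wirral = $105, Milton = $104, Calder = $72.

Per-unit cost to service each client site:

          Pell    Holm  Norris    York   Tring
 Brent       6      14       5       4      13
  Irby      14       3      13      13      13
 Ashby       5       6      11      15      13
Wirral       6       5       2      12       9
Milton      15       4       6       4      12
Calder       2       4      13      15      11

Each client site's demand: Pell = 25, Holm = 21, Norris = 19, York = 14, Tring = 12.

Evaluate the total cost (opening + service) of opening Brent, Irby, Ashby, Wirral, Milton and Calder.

Each client site is assigned to its cheapest site among the open ones.
{Brent, Irby, Ashby, Wirral, Milton, Calder}: Pell→Calder 2·25=50, Holm→Irby 3·21=63, Norris→Wirral 2·19=38, York→Brent 4·14=56, Tring→Wirral 9·12=108. Service 315; fixed 504; total 819.

Total cost: 819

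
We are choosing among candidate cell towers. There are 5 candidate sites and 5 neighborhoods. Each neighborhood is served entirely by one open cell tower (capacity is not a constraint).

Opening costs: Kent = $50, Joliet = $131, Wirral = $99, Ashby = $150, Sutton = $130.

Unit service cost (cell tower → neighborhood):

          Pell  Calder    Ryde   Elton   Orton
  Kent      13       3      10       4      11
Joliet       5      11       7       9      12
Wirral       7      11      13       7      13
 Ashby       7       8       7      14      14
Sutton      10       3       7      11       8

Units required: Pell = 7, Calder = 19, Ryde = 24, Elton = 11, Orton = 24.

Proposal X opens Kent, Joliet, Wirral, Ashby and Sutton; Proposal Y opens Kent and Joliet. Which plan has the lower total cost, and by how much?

Proposal Y is cheaper by 307.

Proposal X: {Kent, Joliet, Wirral, Ashby, Sutton}: Pell→Joliet 5·7=35, Calder→Kent 3·19=57, Ryde→Joliet 7·24=168, Elton→Kent 4·11=44, Orton→Sutton 8·24=192. Service 496; fixed 560; total 1056.
Proposal Y: {Kent, Joliet}: Pell→Joliet 5·7=35, Calder→Kent 3·19=57, Ryde→Joliet 7·24=168, Elton→Kent 4·11=44, Orton→Kent 11·24=264. Service 568; fixed 181; total 749.
Difference: |1056 − 749| = 307.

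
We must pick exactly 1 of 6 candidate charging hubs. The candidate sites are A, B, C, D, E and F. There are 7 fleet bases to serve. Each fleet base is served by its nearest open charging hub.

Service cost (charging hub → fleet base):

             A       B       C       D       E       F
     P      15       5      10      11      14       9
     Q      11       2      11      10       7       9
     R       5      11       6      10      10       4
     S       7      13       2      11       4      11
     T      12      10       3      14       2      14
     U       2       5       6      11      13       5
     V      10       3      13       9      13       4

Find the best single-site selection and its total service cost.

Choose B only; total service cost 49.

With exactly 1 open, each fleet base uses its cheapest among the chosen.
{B}: P→B 5, Q→B 2, R→B 11, S→B 13, T→B 10, U→B 5, V→B 3. Service cost 49.
{C}: service cost 51
{F}: service cost 56
Among all 6 size-1 choices, {B} is lowest.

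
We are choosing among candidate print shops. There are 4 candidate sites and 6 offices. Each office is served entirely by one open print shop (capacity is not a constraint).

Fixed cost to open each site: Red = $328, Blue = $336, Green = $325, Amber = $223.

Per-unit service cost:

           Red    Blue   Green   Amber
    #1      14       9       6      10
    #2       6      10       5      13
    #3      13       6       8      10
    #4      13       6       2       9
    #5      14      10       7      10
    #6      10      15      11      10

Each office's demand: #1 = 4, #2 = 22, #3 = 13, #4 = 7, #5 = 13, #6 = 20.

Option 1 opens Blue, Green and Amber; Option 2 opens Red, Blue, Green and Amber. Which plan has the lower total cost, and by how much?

Option 1 is cheaper by 328.

Option 1: {Blue, Green, Amber}: #1→Green 6·4=24, #2→Green 5·22=110, #3→Blue 6·13=78, #4→Green 2·7=14, #5→Green 7·13=91, #6→Amber 10·20=200. Service 517; fixed 884; total 1401.
Option 2: {Red, Blue, Green, Amber}: #1→Green 6·4=24, #2→Green 5·22=110, #3→Blue 6·13=78, #4→Green 2·7=14, #5→Green 7·13=91, #6→Red 10·20=200. Service 517; fixed 1212; total 1729.
Difference: |1401 − 1729| = 328.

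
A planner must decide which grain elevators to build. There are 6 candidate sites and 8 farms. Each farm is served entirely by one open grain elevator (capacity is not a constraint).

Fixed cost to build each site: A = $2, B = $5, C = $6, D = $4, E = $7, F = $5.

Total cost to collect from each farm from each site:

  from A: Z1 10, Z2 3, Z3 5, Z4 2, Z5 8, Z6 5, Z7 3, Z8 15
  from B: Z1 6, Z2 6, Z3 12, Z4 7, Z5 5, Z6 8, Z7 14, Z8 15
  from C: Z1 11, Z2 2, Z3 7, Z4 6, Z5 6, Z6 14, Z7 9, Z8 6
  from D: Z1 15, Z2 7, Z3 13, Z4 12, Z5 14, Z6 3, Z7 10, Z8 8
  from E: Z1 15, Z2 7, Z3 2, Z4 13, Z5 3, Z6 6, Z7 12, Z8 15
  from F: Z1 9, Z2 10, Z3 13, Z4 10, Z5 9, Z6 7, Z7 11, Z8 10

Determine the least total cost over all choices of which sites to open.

Minimum total cost: 46

For any fixed open set, each farm goes to its cheapest open site; total = fixed + service.
{A, B, D}: Z1→B 6, Z2→A 3, Z3→A 5, Z4→A 2, Z5→B 5, Z6→D 3, Z7→A 3, Z8→D 8. Service 35; fixed 11; total 46.
{A, B, C}: service 34 + fixed 13 = 47
{A, C}: service 39 + fixed 8 = 47
{A, B, C, D, E, F}: Z1→B 6, Z2→C 2, Z3→E 2, Z4→A 2, Z5→E 3, Z6→D 3, Z7→A 3, Z8→C 6. Service 27; fixed 29; total 56.
No other subset beats 46.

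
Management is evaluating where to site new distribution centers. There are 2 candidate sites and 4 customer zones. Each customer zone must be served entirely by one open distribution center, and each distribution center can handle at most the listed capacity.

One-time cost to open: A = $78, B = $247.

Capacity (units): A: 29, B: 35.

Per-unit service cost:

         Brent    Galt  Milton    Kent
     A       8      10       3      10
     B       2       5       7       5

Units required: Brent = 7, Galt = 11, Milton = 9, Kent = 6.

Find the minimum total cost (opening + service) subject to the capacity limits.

Open {B}: Brent→B 2·7=14, Galt→B 5·11=55, Milton→B 7·9=63, Kent→B 5·6=30.
Loads: B carries 33/35. Service 162; fixed 247; total 409.
Next best feasible plan costs 451.

Minimum total cost: 409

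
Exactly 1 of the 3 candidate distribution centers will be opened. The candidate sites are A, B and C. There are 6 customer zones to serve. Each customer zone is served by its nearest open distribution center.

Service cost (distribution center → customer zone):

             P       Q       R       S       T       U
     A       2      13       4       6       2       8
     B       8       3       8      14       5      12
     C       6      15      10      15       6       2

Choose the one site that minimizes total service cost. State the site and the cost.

Choose A only; total service cost 35.

With exactly 1 open, each customer zone uses its cheapest among the chosen.
{A}: P→A 2, Q→A 13, R→A 4, S→A 6, T→A 2, U→A 8. Service cost 35.
{B}: service cost 50
{C}: service cost 54
Among all 3 size-1 choices, {A} is lowest.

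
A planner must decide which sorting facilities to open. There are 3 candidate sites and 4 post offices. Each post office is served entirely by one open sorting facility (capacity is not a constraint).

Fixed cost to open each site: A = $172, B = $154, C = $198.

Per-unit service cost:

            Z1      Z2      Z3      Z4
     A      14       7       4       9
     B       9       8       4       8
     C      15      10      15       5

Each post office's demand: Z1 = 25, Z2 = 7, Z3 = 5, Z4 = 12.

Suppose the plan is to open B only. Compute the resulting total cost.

Each post office is assigned to its cheapest site among the open ones.
{B}: Z1→B 9·25=225, Z2→B 8·7=56, Z3→B 4·5=20, Z4→B 8·12=96. Service 397; fixed 154; total 551.

Total cost: 551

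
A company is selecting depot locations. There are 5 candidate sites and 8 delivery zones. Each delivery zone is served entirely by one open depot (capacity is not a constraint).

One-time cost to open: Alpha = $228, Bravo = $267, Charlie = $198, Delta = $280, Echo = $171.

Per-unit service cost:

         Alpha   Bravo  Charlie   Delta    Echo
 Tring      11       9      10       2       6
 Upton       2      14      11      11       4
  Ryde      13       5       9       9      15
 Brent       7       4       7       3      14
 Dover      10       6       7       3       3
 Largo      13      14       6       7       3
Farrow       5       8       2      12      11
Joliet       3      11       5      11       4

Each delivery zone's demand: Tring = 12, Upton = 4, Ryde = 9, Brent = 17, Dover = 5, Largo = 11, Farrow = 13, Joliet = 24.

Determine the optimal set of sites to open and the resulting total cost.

For any fixed open set, each delivery zone goes to its cheapest open site; total = fixed + service.
{Charlie}: Tring→Charlie 10·12=120, Upton→Charlie 11·4=44, Ryde→Charlie 9·9=81, Brent→Charlie 7·17=119, Dover→Charlie 7·5=35, Largo→Charlie 6·11=66, Farrow→Charlie 2·13=26, Joliet→Charlie 5·24=120. Service 611; fixed 198; total 809.
{Charlie, Echo}: service 458 + fixed 369 = 827
{Bravo, Echo}: service 449 + fixed 438 = 887
{Alpha, Bravo, Charlie, Delta, Echo}: Tring→Delta 2·12=24, Upton→Alpha 2·4=8, Ryde→Bravo 5·9=45, Brent→Delta 3·17=51, Dover→Delta 3·5=15, Largo→Echo 3·11=33, Farrow→Charlie 2·13=26, Joliet→Alpha 3·24=72. Service 274; fixed 1144; total 1418.
No other subset beats 809.

Open Charlie only; minimum total cost 809.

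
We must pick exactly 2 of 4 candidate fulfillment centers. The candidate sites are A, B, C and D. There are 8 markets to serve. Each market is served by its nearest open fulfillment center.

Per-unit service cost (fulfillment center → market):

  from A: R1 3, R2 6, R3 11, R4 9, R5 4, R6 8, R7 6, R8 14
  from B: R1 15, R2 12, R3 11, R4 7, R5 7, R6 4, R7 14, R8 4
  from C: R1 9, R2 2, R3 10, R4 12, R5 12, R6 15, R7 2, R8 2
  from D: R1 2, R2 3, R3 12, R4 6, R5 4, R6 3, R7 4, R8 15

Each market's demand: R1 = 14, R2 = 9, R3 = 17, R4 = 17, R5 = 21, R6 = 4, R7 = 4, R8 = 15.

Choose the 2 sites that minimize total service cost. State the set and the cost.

Choose C and D; total service cost 452.

With exactly 2 open, each market uses its cheapest among the chosen.
{C, D}: R1→D 2·14=28, R2→C 2·9=18, R3→C 10·17=170, R4→D 6·17=102, R5→D 4·21=84, R6→D 3·4=12, R7→C 2·4=8, R8→C 2·15=30. Service cost 452.
{B, D}: service cost 516
{A, C}: service cost 537
Among all 6 size-2 choices, {C, D} is lowest.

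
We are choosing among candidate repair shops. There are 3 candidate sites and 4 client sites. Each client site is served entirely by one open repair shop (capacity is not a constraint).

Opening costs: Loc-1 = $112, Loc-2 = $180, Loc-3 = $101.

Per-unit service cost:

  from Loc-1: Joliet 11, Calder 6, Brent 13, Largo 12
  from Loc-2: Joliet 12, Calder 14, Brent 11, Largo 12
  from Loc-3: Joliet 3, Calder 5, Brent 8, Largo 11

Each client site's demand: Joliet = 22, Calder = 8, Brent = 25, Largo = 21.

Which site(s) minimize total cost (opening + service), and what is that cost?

For any fixed open set, each client site goes to its cheapest open site; total = fixed + service.
{Loc-3}: Joliet→Loc-3 3·22=66, Calder→Loc-3 5·8=40, Brent→Loc-3 8·25=200, Largo→Loc-3 11·21=231. Service 537; fixed 101; total 638.
{Loc-1, Loc-3}: service 537 + fixed 213 = 750
{Loc-2, Loc-3}: service 537 + fixed 281 = 818
{Loc-1, Loc-2, Loc-3}: service 537 + fixed 393 = 930
No other subset beats 638.

Open Loc-3 only; minimum total cost 638.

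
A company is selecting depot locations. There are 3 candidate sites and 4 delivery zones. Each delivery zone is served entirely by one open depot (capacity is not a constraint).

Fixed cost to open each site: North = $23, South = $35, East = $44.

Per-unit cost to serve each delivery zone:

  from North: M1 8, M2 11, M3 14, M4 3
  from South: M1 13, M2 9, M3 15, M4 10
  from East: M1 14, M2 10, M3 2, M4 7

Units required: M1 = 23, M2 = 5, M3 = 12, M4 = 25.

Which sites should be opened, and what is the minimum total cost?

Open North and East; minimum total cost 400.

For any fixed open set, each delivery zone goes to its cheapest open site; total = fixed + service.
{North, East}: M1→North 8·23=184, M2→East 10·5=50, M3→East 2·12=24, M4→North 3·25=75. Service 333; fixed 67; total 400.
{North, South, East}: service 328 + fixed 102 = 430
{North}: service 482 + fixed 23 = 505
No other subset beats 400.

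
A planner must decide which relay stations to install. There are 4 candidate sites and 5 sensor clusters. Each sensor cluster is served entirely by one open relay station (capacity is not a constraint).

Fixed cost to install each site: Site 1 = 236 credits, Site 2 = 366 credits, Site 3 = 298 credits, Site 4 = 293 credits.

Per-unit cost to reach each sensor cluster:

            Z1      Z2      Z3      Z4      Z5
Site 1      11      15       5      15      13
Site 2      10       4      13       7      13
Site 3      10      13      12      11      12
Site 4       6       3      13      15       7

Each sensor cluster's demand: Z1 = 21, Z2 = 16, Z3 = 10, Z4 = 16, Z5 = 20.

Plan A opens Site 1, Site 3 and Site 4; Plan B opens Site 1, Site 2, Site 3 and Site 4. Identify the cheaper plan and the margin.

Plan A is cheaper by 302.

Plan A: {Site 1, Site 3, Site 4}: Z1→Site 4 6·21=126, Z2→Site 4 3·16=48, Z3→Site 1 5·10=50, Z4→Site 3 11·16=176, Z5→Site 4 7·20=140. Service 540; fixed 827; total 1367.
Plan B: {Site 1, Site 2, Site 3, Site 4}: Z1→Site 4 6·21=126, Z2→Site 4 3·16=48, Z3→Site 1 5·10=50, Z4→Site 2 7·16=112, Z5→Site 4 7·20=140. Service 476; fixed 1193; total 1669.
Difference: |1367 − 1669| = 302.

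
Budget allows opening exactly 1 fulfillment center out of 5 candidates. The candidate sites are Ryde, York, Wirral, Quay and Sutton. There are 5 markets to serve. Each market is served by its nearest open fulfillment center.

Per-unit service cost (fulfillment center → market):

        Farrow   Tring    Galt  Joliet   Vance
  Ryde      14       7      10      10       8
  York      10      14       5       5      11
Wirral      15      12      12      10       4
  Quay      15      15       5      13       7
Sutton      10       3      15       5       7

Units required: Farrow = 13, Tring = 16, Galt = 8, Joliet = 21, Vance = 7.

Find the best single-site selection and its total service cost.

Choose Sutton only; total service cost 452.

With exactly 1 open, each market uses its cheapest among the chosen.
{Sutton}: Farrow→Sutton 10·13=130, Tring→Sutton 3·16=48, Galt→Sutton 15·8=120, Joliet→Sutton 5·21=105, Vance→Sutton 7·7=49. Service cost 452.
{York}: service cost 576
{Ryde}: service cost 640
Among all 5 size-1 choices, {Sutton} is lowest.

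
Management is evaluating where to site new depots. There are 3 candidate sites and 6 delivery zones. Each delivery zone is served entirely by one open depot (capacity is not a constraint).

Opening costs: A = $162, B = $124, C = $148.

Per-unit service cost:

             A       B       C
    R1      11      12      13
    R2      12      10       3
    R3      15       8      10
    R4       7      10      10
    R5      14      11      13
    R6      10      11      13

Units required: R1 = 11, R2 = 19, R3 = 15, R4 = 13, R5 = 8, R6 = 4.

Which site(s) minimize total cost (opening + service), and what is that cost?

Open C only; minimum total cost 784.

For any fixed open set, each delivery zone goes to its cheapest open site; total = fixed + service.
{C}: R1→C 13·11=143, R2→C 3·19=57, R3→C 10·15=150, R4→C 10·13=130, R5→C 13·8=104, R6→C 13·4=52. Service 636; fixed 148; total 784.
{B}: service 704 + fixed 124 = 828
{B, C}: service 571 + fixed 272 = 843
{A, B, C}: service 517 + fixed 434 = 951
(All 7 nonempty subsets were checked; C only is lowest.)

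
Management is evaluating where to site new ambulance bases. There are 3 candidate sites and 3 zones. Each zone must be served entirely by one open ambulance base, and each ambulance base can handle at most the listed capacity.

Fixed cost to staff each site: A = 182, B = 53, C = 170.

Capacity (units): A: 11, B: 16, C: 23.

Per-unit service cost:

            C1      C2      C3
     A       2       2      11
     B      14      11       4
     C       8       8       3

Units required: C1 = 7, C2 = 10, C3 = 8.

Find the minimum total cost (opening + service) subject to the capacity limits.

Minimum total cost: 385

Open {A, B}: C1→B 14·7=98, C2→A 2·10=20, C3→B 4·8=32.
Loads: A carries 10/11, B carries 15/16. Service 150; fixed 235; total 385.
Next best feasible plan costs 391.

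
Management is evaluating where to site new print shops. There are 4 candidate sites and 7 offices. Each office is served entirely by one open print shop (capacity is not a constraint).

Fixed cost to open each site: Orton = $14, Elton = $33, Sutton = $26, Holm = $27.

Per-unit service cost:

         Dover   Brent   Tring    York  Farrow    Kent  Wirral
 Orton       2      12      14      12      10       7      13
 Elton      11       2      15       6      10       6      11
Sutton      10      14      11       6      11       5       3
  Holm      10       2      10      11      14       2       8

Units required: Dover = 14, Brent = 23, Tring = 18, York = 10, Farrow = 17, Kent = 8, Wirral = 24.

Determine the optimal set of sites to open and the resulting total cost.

Open Orton, Sutton and Holm; minimum total cost 639.

For any fixed open set, each office goes to its cheapest open site; total = fixed + service.
{Orton, Sutton, Holm}: Dover→Orton 2·14=28, Brent→Holm 2·23=46, Tring→Holm 10·18=180, York→Sutton 6·10=60, Farrow→Orton 10·17=170, Kent→Holm 2·8=16, Wirral→Sutton 3·24=72. Service 572; fixed 67; total 639.
{Orton, Elton, Sutton, Holm}: Dover→Orton 2·14=28, Brent→Elton 2·23=46, Tring→Holm 10·18=180, York→Elton 6·10=60, Farrow→Orton 10·17=170, Kent→Holm 2·8=16, Wirral→Sutton 3·24=72. Service 572; fixed 100; total 672.
{Orton, Elton, Sutton}: Dover→Orton 2·14=28, Brent→Elton 2·23=46, Tring→Sutton 11·18=198, York→Elton 6·10=60, Farrow→Orton 10·17=170, Kent→Sutton 5·8=40, Wirral→Sutton 3·24=72. Service 614; fixed 73; total 687.
{Orton}: service 1214 + fixed 14 = 1228
(All 15 nonempty subsets were checked; Orton, Sutton and Holm is lowest.)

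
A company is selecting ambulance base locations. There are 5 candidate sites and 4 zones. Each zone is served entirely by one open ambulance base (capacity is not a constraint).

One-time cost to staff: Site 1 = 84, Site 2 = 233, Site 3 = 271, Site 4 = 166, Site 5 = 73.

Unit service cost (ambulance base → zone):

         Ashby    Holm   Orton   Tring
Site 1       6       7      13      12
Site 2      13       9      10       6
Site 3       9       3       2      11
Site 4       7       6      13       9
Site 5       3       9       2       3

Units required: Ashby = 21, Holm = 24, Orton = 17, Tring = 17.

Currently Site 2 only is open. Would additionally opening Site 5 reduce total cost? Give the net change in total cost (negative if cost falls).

Yes — net change −324 (cost falls by 324).

Current service cost with {Site 2}: 761.
Adding Site 5: each zone re-picks its cheapest; new service cost 364, saving 397.
Extra fixed cost: 73. Net change = 73 − 397 = -324.
(Totals: 994 → 670.)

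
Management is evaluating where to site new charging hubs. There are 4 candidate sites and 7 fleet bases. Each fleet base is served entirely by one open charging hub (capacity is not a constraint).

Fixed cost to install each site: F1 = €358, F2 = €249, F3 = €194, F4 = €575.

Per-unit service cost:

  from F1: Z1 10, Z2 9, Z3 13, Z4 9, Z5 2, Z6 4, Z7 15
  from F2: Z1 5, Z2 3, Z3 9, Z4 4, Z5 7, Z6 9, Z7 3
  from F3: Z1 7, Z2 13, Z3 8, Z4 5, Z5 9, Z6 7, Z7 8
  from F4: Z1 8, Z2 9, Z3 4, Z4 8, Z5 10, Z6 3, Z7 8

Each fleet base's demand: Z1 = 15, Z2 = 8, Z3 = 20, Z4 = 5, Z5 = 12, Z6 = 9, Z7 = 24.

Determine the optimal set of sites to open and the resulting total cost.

Open F2 only; minimum total cost 785.

For any fixed open set, each fleet base goes to its cheapest open site; total = fixed + service.
{F2}: Z1→F2 5·15=75, Z2→F2 3·8=24, Z3→F2 9·20=180, Z4→F2 4·5=20, Z5→F2 7·12=84, Z6→F2 9·9=81, Z7→F2 3·24=72. Service 536; fixed 249; total 785.
{F2, F3}: Z1→F2 5·15=75, Z2→F2 3·8=24, Z3→F3 8·20=160, Z4→F2 4·5=20, Z5→F2 7·12=84, Z6→F3 7·9=63, Z7→F2 3·24=72. Service 498; fixed 443; total 941.
{F3}: Z1→F3 7·15=105, Z2→F3 13·8=104, Z3→F3 8·20=160, Z4→F3 5·5=25, Z5→F3 9·12=108, Z6→F3 7·9=63, Z7→F3 8·24=192. Service 757; fixed 194; total 951.
{F1, F2, F3, F4}: Z1→F2 5·15=75, Z2→F2 3·8=24, Z3→F4 4·20=80, Z4→F2 4·5=20, Z5→F1 2·12=24, Z6→F4 3·9=27, Z7→F2 3·24=72. Service 322; fixed 1376; total 1698.
(All 15 nonempty subsets were checked; F2 only is lowest.)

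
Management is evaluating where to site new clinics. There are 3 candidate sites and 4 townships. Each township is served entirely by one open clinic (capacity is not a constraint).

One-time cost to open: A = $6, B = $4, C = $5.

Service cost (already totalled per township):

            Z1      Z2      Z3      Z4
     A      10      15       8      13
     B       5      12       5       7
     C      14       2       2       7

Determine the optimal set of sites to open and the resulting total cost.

For any fixed open set, each township goes to its cheapest open site; total = fixed + service.
{B, C}: Z1→B 5, Z2→C 2, Z3→C 2, Z4→B 7. Service 16; fixed 9; total 25.
{C}: service 25 + fixed 5 = 30
{A, B, C}: Z1→B 5, Z2→C 2, Z3→C 2, Z4→B 7. Service 16; fixed 15; total 31.
{B}: service 29 + fixed 4 = 33
No other subset beats 25.

Open B and C; minimum total cost 25.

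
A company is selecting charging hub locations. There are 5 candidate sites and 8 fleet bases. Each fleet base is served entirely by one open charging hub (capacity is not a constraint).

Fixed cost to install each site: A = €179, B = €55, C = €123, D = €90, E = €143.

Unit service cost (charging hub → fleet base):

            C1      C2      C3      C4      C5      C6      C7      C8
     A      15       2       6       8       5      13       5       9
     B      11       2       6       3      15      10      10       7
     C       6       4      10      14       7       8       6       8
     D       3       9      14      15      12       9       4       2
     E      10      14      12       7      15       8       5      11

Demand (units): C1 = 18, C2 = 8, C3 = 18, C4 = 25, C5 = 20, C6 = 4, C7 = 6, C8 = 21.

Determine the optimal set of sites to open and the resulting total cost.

For any fixed open set, each fleet base goes to its cheapest open site; total = fixed + service.
{B, D}: C1→D 3·18=54, C2→B 2·8=16, C3→B 6·18=108, C4→B 3·25=75, C5→D 12·20=240, C6→D 9·4=36, C7→D 4·6=24, C8→D 2·21=42. Service 595; fixed 145; total 740.
{B, C, D}: service 491 + fixed 268 = 759
{A, B, D}: service 455 + fixed 324 = 779
{A, B, C, D, E}: C1→D 3·18=54, C2→A 2·8=16, C3→A 6·18=108, C4→B 3·25=75, C5→A 5·20=100, C6→C 8·4=32, C7→D 4·6=24, C8→D 2·21=42. Service 451; fixed 590; total 1041.
No other subset beats 740.

Open B and D; minimum total cost 740.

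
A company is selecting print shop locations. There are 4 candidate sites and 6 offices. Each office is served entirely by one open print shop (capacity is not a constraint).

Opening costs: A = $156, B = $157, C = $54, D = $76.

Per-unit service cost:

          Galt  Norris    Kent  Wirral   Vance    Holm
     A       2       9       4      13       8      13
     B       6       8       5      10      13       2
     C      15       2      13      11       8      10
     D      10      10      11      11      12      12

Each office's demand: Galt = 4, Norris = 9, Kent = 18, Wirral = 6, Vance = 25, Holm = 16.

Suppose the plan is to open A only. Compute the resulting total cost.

Each office is assigned to its cheapest site among the open ones.
{A}: Galt→A 2·4=8, Norris→A 9·9=81, Kent→A 4·18=72, Wirral→A 13·6=78, Vance→A 8·25=200, Holm→A 13·16=208. Service 647; fixed 156; total 803.

Total cost: 803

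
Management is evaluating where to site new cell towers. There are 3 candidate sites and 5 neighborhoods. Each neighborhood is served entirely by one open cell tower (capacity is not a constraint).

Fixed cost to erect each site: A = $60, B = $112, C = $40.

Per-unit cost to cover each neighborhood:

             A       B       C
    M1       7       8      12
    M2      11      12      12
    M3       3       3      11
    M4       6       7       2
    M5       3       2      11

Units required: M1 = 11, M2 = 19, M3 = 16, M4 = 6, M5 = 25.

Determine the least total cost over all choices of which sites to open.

Minimum total cost: 505

For any fixed open set, each neighborhood goes to its cheapest open site; total = fixed + service.
{A}: M1→A 7·11=77, M2→A 11·19=209, M3→A 3·16=48, M4→A 6·6=36, M5→A 3·25=75. Service 445; fixed 60; total 505.
{A, C}: M1→A 7·11=77, M2→A 11·19=209, M3→A 3·16=48, M4→C 2·6=12, M5→A 3·25=75. Service 421; fixed 100; total 521.
{B}: service 456 + fixed 112 = 568
{A, B, C}: service 396 + fixed 212 = 608
No other subset beats 505.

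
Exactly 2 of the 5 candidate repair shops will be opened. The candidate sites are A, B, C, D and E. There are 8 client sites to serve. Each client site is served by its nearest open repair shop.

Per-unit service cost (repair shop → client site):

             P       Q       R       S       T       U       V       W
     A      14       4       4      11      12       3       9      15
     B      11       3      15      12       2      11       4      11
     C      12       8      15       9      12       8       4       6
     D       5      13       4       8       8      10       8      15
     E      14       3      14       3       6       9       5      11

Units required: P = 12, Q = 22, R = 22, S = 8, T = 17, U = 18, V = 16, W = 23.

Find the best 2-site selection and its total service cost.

With exactly 2 open, each client site uses its cheapest among the chosen.
{A, B}: P→B 11·12=132, Q→B 3·22=66, R→A 4·22=88, S→A 11·8=88, T→B 2·17=34, U→A 3·18=54, V→B 4·16=64, W→B 11·23=253. Service cost 779.
{B, D}: service cost 809
{A, E}: service cost 835
Among all 10 size-2 choices, {A, B} is lowest.

Choose A and B; total service cost 779.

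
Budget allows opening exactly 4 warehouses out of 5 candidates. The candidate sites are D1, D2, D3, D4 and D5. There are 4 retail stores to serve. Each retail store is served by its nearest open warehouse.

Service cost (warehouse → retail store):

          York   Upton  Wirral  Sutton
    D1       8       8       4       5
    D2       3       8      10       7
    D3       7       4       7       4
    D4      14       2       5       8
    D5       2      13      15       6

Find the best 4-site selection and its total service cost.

With exactly 4 open, each retail store uses its cheapest among the chosen.
{D1, D3, D4, D5}: York→D5 2, Upton→D4 2, Wirral→D1 4, Sutton→D3 4. Service cost 12.
{D1, D2, D3, D4}: service cost 13
{D1, D2, D4, D5}: service cost 13
Among all 5 size-4 choices, {D1, D3, D4, D5} is lowest.

Choose D1, D3, D4 and D5; total service cost 12.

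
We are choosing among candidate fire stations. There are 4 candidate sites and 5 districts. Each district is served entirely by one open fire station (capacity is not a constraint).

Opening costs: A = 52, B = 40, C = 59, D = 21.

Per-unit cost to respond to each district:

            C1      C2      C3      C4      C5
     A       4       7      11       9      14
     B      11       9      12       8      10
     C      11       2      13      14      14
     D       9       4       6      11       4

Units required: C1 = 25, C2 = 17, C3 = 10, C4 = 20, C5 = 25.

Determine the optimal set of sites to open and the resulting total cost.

For any fixed open set, each district goes to its cheapest open site; total = fixed + service.
{A, D}: C1→A 4·25=100, C2→D 4·17=68, C3→D 6·10=60, C4→A 9·20=180, C5→D 4·25=100. Service 508; fixed 73; total 581.
{A, B, D}: service 488 + fixed 113 = 601
{A, C, D}: service 474 + fixed 132 = 606
{A, B, C, D}: service 454 + fixed 172 = 626
(All 15 nonempty subsets were checked; A and D is lowest.)

Open A and D; minimum total cost 581.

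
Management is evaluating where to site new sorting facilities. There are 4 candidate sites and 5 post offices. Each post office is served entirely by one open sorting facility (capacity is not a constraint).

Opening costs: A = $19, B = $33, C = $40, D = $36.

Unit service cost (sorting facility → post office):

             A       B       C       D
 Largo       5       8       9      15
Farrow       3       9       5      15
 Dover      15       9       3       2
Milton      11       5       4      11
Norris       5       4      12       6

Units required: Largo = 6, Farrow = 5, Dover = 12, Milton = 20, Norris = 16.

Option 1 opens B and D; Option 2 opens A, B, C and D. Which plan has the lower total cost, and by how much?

Option 2 is cheaper by 9.

Option 1: {B, D}: Largo→B 8·6=48, Farrow→B 9·5=45, Dover→D 2·12=24, Milton→B 5·20=100, Norris→B 4·16=64. Service 281; fixed 69; total 350.
Option 2: {A, B, C, D}: Largo→A 5·6=30, Farrow→A 3·5=15, Dover→D 2·12=24, Milton→C 4·20=80, Norris→B 4·16=64. Service 213; fixed 128; total 341.
Difference: |350 − 341| = 9.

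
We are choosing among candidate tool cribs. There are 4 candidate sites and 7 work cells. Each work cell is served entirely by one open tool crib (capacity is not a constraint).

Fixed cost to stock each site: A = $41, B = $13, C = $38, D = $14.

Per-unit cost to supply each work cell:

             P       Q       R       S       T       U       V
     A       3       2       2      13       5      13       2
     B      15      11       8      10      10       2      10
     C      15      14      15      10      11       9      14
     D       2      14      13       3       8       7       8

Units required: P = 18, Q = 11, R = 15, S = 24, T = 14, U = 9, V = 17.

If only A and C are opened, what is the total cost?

Total cost: 610

Each work cell is assigned to its cheapest site among the open ones.
{A, C}: P→A 3·18=54, Q→A 2·11=22, R→A 2·15=30, S→C 10·24=240, T→A 5·14=70, U→C 9·9=81, V→A 2·17=34. Service 531; fixed 79; total 610.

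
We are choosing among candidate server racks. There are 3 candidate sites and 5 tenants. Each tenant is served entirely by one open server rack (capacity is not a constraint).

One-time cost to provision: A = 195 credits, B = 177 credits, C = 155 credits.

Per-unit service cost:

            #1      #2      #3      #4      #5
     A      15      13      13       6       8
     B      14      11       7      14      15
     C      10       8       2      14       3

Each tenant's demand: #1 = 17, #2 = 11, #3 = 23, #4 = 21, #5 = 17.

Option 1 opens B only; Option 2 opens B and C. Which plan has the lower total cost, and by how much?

Option 1: {B}: #1→B 14·17=238, #2→B 11·11=121, #3→B 7·23=161, #4→B 14·21=294, #5→B 15·17=255. Service 1069; fixed 177; total 1246.
Option 2: {B, C}: #1→C 10·17=170, #2→C 8·11=88, #3→C 2·23=46, #4→B 14·21=294, #5→C 3·17=51. Service 649; fixed 332; total 981.
Difference: |1246 − 981| = 265.

Option 2 is cheaper by 265.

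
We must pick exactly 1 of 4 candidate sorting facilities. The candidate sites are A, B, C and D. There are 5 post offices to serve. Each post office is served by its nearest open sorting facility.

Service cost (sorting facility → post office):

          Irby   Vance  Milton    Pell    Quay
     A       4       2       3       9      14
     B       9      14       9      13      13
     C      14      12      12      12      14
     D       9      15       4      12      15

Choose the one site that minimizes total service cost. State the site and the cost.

Choose A only; total service cost 32.

With exactly 1 open, each post office uses its cheapest among the chosen.
{A}: Irby→A 4, Vance→A 2, Milton→A 3, Pell→A 9, Quay→A 14. Service cost 32.
{D}: service cost 55
{B}: service cost 58
Among all 4 size-1 choices, {A} is lowest.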